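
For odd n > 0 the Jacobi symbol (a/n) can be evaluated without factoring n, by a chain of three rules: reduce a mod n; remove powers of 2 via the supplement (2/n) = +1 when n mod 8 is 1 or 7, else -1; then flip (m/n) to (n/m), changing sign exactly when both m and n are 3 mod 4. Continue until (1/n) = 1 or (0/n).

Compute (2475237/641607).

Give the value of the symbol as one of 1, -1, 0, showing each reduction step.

(2475237/641607) = (550416/641607)   [reduce mod 641607]
550416 = 2^4·34401; (2/641607) = +1 since 641607 mod 8 = 7, so (550416/641607) = (+1)^4·(34401/641607); sign now +1
reciprocity: (34401/641607) = +1·(641607/34401) since 34401 mod 4 = 1, 641607 mod 4 = 3; sign now +1
(641607/34401) = (22389/34401)   [reduce mod 34401]
reciprocity: (22389/34401) = +1·(34401/22389) since 22389 mod 4 = 1, 34401 mod 4 = 1; sign now +1
(34401/22389) = (12012/22389)   [reduce mod 22389]
12012 = 2^2·3003; (2/22389) = -1 since 22389 mod 8 = 5, so (12012/22389) = (-1)^2·(3003/22389); sign now +1
reciprocity: (3003/22389) = +1·(22389/3003) since 3003 mod 4 = 3, 22389 mod 4 = 1; sign now +1
(22389/3003) = (1368/3003)   [reduce mod 3003]
1368 = 2^3·171; (2/3003) = -1 since 3003 mod 8 = 3, so (1368/3003) = (-1)^3·(171/3003); sign now -1
reciprocity: (171/3003) = -1·(3003/171) since 171 mod 4 = 3, 3003 mod 4 = 3; sign now +1
(3003/171) = (96/171)   [reduce mod 171]
96 = 2^5·3; (2/171) = -1 since 171 mod 8 = 3, so (96/171) = (-1)^5·(3/171); sign now -1
reciprocity: (3/171) = -1·(171/3) since 3 mod 4 = 3, 171 mod 4 = 3; sign now +1
(171/3) = (0/3)   [reduce mod 3]
(0/3) = 0   [gcd(a, n) > 1]; final value = 0

0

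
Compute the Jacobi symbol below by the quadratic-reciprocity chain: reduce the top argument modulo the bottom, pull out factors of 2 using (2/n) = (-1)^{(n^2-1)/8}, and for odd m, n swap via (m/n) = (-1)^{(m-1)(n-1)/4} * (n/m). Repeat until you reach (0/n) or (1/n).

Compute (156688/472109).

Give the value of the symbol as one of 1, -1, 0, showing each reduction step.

156688 = 2^4·9793; (2/472109) = -1 since 472109 mod 8 = 5, so (156688/472109) = (-1)^4·(9793/472109); sign now +1
reciprocity: (9793/472109) = +1·(472109/9793) since 9793 mod 4 = 1, 472109 mod 4 = 1; sign now +1
(472109/9793) = (2045/9793)   [reduce mod 9793]
reciprocity: (2045/9793) = +1·(9793/2045) since 2045 mod 4 = 1, 9793 mod 4 = 1; sign now +1
(9793/2045) = (1613/2045)   [reduce mod 2045]
reciprocity: (1613/2045) = +1·(2045/1613) since 1613 mod 4 = 1, 2045 mod 4 = 1; sign now +1
(2045/1613) = (432/1613)   [reduce mod 1613]
432 = 2^4·27; (2/1613) = -1 since 1613 mod 8 = 5, so (432/1613) = (-1)^4·(27/1613); sign now +1
reciprocity: (27/1613) = +1·(1613/27) since 27 mod 4 = 3, 1613 mod 4 = 1; sign now +1
(1613/27) = (20/27)   [reduce mod 27]
20 = 2^2·5; (2/27) = -1 since 27 mod 8 = 3, so (20/27) = (-1)^2·(5/27); sign now +1
reciprocity: (5/27) = +1·(27/5) since 5 mod 4 = 1, 27 mod 4 = 3; sign now +1
(27/5) = (2/5)   [reduce mod 5]
2 = 2^1·1; (2/5) = -1 since 5 mod 8 = 5, so (2/5) = (-1)^1·(1/5); sign now -1
(1/5) = 1; final value = sign = -1

-1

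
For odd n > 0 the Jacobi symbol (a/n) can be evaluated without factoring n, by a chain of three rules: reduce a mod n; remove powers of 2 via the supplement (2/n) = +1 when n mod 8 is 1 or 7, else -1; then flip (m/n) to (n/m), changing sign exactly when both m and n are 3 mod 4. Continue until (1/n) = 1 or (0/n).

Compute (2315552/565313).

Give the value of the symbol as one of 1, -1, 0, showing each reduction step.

1

(2315552/565313) = (54300/565313)   [reduce mod 565313]
54300 = 2^2·13575; (2/565313) = +1 since 565313 mod 8 = 1, so (54300/565313) = (+1)^2·(13575/565313); sign now +1
reciprocity: (13575/565313) = +1·(565313/13575) since 13575 mod 4 = 3, 565313 mod 4 = 1; sign now +1
(565313/13575) = (8738/13575)   [reduce mod 13575]
8738 = 2^1·4369; (2/13575) = +1 since 13575 mod 8 = 7, so (8738/13575) = (+1)^1·(4369/13575); sign now +1
reciprocity: (4369/13575) = +1·(13575/4369) since 4369 mod 4 = 1, 13575 mod 4 = 3; sign now +1
(13575/4369) = (468/4369)   [reduce mod 4369]
468 = 2^2·117; (2/4369) = +1 since 4369 mod 8 = 1, so (468/4369) = (+1)^2·(117/4369); sign now +1
reciprocity: (117/4369) = +1·(4369/117) since 117 mod 4 = 1, 4369 mod 4 = 1; sign now +1
(4369/117) = (40/117)   [reduce mod 117]
40 = 2^3·5; (2/117) = -1 since 117 mod 8 = 5, so (40/117) = (-1)^3·(5/117); sign now -1
reciprocity: (5/117) = +1·(117/5) since 5 mod 4 = 1, 117 mod 4 = 1; sign now -1
(117/5) = (2/5)   [reduce mod 5]
2 = 2^1·1; (2/5) = -1 since 5 mod 8 = 5, so (2/5) = (-1)^1·(1/5); sign now +1
(1/5) = 1; final value = sign = +1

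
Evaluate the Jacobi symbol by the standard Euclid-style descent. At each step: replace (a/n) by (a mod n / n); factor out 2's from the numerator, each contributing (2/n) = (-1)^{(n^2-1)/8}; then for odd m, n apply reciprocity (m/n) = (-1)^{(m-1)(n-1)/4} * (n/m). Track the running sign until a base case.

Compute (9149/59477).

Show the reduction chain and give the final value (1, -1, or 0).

1

flip (9149/59477) -> (59477/9149): both odd, 9149 mod 4 = 1, 59477 mod 4 = 1, so the flip contributes +1; sign now +1
(59477/9149): 59477 mod 9149 = 4583, so (59477/9149) = (4583/9149)
flip (4583/9149) -> (9149/4583): both odd, 4583 mod 4 = 3, 9149 mod 4 = 1, so the flip contributes +1; sign now +1
(9149/4583): 9149 mod 4583 = 4566, so (9149/4583) = (4566/4583)
factor out 2^1: 4566 = 2^1·2283; with 4583 mod 8 = 7, (2/4583) = +1; sign now +1; continue with (2283/4583)
flip (2283/4583) -> (4583/2283): both odd, 2283 mod 4 = 3, 4583 mod 4 = 3, so the flip contributes -1; sign now -1
(4583/2283): 4583 mod 2283 = 17, so (4583/2283) = (17/2283)
flip (17/2283) -> (2283/17): both odd, 17 mod 4 = 1, 2283 mod 4 = 3, so the flip contributes +1; sign now -1
(2283/17): 2283 mod 17 = 5, so (2283/17) = (5/17)
flip (5/17) -> (17/5): both odd, 5 mod 4 = 1, 17 mod 4 = 1, so the flip contributes +1; sign now -1
(17/5): 17 mod 5 = 2, so (17/5) = (2/5)
factor out 2^1: 2 = 2^1·1; with 5 mod 8 = 5, (2/5) = -1; sign now +1; continue with (1/5)
reached (1/5) = 1, so the symbol is +1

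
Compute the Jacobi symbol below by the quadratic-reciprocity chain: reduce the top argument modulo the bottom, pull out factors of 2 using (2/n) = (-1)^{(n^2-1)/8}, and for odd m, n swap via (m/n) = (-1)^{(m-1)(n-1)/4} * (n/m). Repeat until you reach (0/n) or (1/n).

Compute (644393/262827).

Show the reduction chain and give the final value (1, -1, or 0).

(644393/262827): 644393 mod 262827 = 118739, so (644393/262827) = (118739/262827)
flip (118739/262827) -> (262827/118739): both odd, 118739 mod 4 = 3, 262827 mod 4 = 3, so the flip contributes -1; sign now -1
(262827/118739): 262827 mod 118739 = 25349, so (262827/118739) = (25349/118739)
flip (25349/118739) -> (118739/25349): both odd, 25349 mod 4 = 1, 118739 mod 4 = 3, so the flip contributes +1; sign now -1
(118739/25349): 118739 mod 25349 = 17343, so (118739/25349) = (17343/25349)
flip (17343/25349) -> (25349/17343): both odd, 17343 mod 4 = 3, 25349 mod 4 = 1, so the flip contributes +1; sign now -1
(25349/17343): 25349 mod 17343 = 8006, so (25349/17343) = (8006/17343)
factor out 2^1: 8006 = 2^1·4003; with 17343 mod 8 = 7, (2/17343) = +1; sign now -1; continue with (4003/17343)
flip (4003/17343) -> (17343/4003): both odd, 4003 mod 4 = 3, 17343 mod 4 = 3, so the flip contributes -1; sign now +1
(17343/4003): 17343 mod 4003 = 1331, so (17343/4003) = (1331/4003)
flip (1331/4003) -> (4003/1331): both odd, 1331 mod 4 = 3, 4003 mod 4 = 3, so the flip contributes -1; sign now -1
(4003/1331): 4003 mod 1331 = 10, so (4003/1331) = (10/1331)
factor out 2^1: 10 = 2^1·5; with 1331 mod 8 = 3, (2/1331) = -1; sign now +1; continue with (5/1331)
flip (5/1331) -> (1331/5): both odd, 5 mod 4 = 1, 1331 mod 4 = 3, so the flip contributes +1; sign now +1
(1331/5): 1331 mod 5 = 1, so (1331/5) = (1/5)
reached (1/5) = 1, so the symbol is +1

1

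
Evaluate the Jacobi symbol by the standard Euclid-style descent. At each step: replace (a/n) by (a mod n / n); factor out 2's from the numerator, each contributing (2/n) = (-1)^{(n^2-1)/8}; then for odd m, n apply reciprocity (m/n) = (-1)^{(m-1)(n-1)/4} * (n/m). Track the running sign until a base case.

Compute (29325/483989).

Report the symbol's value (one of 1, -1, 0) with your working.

flip (29325/483989) -> (483989/29325): both odd, 29325 mod 4 = 1, 483989 mod 4 = 1, so the flip contributes +1; sign now +1
(483989/29325): 483989 mod 29325 = 14789, so (483989/29325) = (14789/29325)
flip (14789/29325) -> (29325/14789): both odd, 14789 mod 4 = 1, 29325 mod 4 = 1, so the flip contributes +1; sign now +1
(29325/14789): 29325 mod 14789 = 14536, so (29325/14789) = (14536/14789)
factor out 2^3: 14536 = 2^3·1817; with 14789 mod 8 = 5, (2/14789) = -1; sign now -1; continue with (1817/14789)
flip (1817/14789) -> (14789/1817): both odd, 1817 mod 4 = 1, 14789 mod 4 = 1, so the flip contributes +1; sign now -1
(14789/1817): 14789 mod 1817 = 253, so (14789/1817) = (253/1817)
flip (253/1817) -> (1817/253): both odd, 253 mod 4 = 1, 1817 mod 4 = 1, so the flip contributes +1; sign now -1
(1817/253): 1817 mod 253 = 46, so (1817/253) = (46/253)
factor out 2^1: 46 = 2^1·23; with 253 mod 8 = 5, (2/253) = -1; sign now +1; continue with (23/253)
flip (23/253) -> (253/23): both odd, 23 mod 4 = 3, 253 mod 4 = 1, so the flip contributes +1; sign now +1
(253/23): 253 mod 23 = 0, so (253/23) = (0/23)
reached (0/23); gcd(a, n) > 1, so (0/23) = 0 and the symbol is 0

0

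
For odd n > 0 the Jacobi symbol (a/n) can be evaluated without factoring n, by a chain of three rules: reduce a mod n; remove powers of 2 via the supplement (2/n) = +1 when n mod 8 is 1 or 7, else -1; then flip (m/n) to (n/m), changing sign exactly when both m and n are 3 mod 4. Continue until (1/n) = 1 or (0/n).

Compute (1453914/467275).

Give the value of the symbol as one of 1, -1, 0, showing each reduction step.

-1

(1453914/467275) = (52089/467275)   [reduce mod 467275]
reciprocity: (52089/467275) = +1·(467275/52089) since 52089 mod 4 = 1, 467275 mod 4 = 3; sign now +1
(467275/52089) = (50563/52089)   [reduce mod 52089]
reciprocity: (50563/52089) = +1·(52089/50563) since 50563 mod 4 = 3, 52089 mod 4 = 1; sign now +1
(52089/50563) = (1526/50563)   [reduce mod 50563]
1526 = 2^1·763; (2/50563) = -1 since 50563 mod 8 = 3, so (1526/50563) = (-1)^1·(763/50563); sign now -1
reciprocity: (763/50563) = -1·(50563/763) since 763 mod 4 = 3, 50563 mod 4 = 3; sign now +1
(50563/763) = (205/763)   [reduce mod 763]
reciprocity: (205/763) = +1·(763/205) since 205 mod 4 = 1, 763 mod 4 = 3; sign now +1
(763/205) = (148/205)   [reduce mod 205]
148 = 2^2·37; (2/205) = -1 since 205 mod 8 = 5, so (148/205) = (-1)^2·(37/205); sign now +1
reciprocity: (37/205) = +1·(205/37) since 37 mod 4 = 1, 205 mod 4 = 1; sign now +1
(205/37) = (20/37)   [reduce mod 37]
20 = 2^2·5; (2/37) = -1 since 37 mod 8 = 5, so (20/37) = (-1)^2·(5/37); sign now +1
reciprocity: (5/37) = +1·(37/5) since 5 mod 4 = 1, 37 mod 4 = 1; sign now +1
(37/5) = (2/5)   [reduce mod 5]
2 = 2^1·1; (2/5) = -1 since 5 mod 8 = 5, so (2/5) = (-1)^1·(1/5); sign now -1
(1/5) = 1; final value = sign = -1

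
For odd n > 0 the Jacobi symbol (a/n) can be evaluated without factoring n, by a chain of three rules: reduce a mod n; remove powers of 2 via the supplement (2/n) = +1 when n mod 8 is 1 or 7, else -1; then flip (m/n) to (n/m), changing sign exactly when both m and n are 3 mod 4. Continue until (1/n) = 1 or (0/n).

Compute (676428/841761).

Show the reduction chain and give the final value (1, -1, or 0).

0

factor out 2^2: 676428 = 2^2·169107; with 841761 mod 8 = 1, (2/841761) = +1; sign now +1; continue with (169107/841761)
flip (169107/841761) -> (841761/169107): both odd, 169107 mod 4 = 3, 841761 mod 4 = 1, so the flip contributes +1; sign now +1
(841761/169107): 841761 mod 169107 = 165333, so (841761/169107) = (165333/169107)
flip (165333/169107) -> (169107/165333): both odd, 165333 mod 4 = 1, 169107 mod 4 = 3, so the flip contributes +1; sign now +1
(169107/165333): 169107 mod 165333 = 3774, so (169107/165333) = (3774/165333)
factor out 2^1: 3774 = 2^1·1887; with 165333 mod 8 = 5, (2/165333) = -1; sign now -1; continue with (1887/165333)
flip (1887/165333) -> (165333/1887): both odd, 1887 mod 4 = 3, 165333 mod 4 = 1, so the flip contributes +1; sign now -1
(165333/1887): 165333 mod 1887 = 1164, so (165333/1887) = (1164/1887)
factor out 2^2: 1164 = 2^2·291; with 1887 mod 8 = 7, (2/1887) = +1; sign now -1; continue with (291/1887)
flip (291/1887) -> (1887/291): both odd, 291 mod 4 = 3, 1887 mod 4 = 3, so the flip contributes -1; sign now +1
(1887/291): 1887 mod 291 = 141, so (1887/291) = (141/291)
flip (141/291) -> (291/141): both odd, 141 mod 4 = 1, 291 mod 4 = 3, so the flip contributes +1; sign now +1
(291/141): 291 mod 141 = 9, so (291/141) = (9/141)
flip (9/141) -> (141/9): both odd, 9 mod 4 = 1, 141 mod 4 = 1, so the flip contributes +1; sign now +1
(141/9): 141 mod 9 = 6, so (141/9) = (6/9)
factor out 2^1: 6 = 2^1·3; with 9 mod 8 = 1, (2/9) = +1; sign now +1; continue with (3/9)
flip (3/9) -> (9/3): both odd, 3 mod 4 = 3, 9 mod 4 = 1, so the flip contributes +1; sign now +1
(9/3): 9 mod 3 = 0, so (9/3) = (0/3)
reached (0/3); gcd(a, n) > 1, so (0/3) = 0 and the symbol is 0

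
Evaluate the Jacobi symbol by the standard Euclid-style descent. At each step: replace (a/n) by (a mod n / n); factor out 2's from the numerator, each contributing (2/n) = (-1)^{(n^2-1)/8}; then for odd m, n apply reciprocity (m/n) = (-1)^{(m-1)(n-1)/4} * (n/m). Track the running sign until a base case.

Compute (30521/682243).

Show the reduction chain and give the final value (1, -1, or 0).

flip (30521/682243) -> (682243/30521): both odd, 30521 mod 4 = 1, 682243 mod 4 = 3, so the flip contributes +1; sign now +1
(682243/30521): 682243 mod 30521 = 10781, so (682243/30521) = (10781/30521)
flip (10781/30521) -> (30521/10781): both odd, 10781 mod 4 = 1, 30521 mod 4 = 1, so the flip contributes +1; sign now +1
(30521/10781): 30521 mod 10781 = 8959, so (30521/10781) = (8959/10781)
flip (8959/10781) -> (10781/8959): both odd, 8959 mod 4 = 3, 10781 mod 4 = 1, so the flip contributes +1; sign now +1
(10781/8959): 10781 mod 8959 = 1822, so (10781/8959) = (1822/8959)
factor out 2^1: 1822 = 2^1·911; with 8959 mod 8 = 7, (2/8959) = +1; sign now +1; continue with (911/8959)
flip (911/8959) -> (8959/911): both odd, 911 mod 4 = 3, 8959 mod 4 = 3, so the flip contributes -1; sign now -1
(8959/911): 8959 mod 911 = 760, so (8959/911) = (760/911)
factor out 2^3: 760 = 2^3·95; with 911 mod 8 = 7, (2/911) = +1; sign now -1; continue with (95/911)
flip (95/911) -> (911/95): both odd, 95 mod 4 = 3, 911 mod 4 = 3, so the flip contributes -1; sign now +1
(911/95): 911 mod 95 = 56, so (911/95) = (56/95)
factor out 2^3: 56 = 2^3·7; with 95 mod 8 = 7, (2/95) = +1; sign now +1; continue with (7/95)
flip (7/95) -> (95/7): both odd, 7 mod 4 = 3, 95 mod 4 = 3, so the flip contributes -1; sign now -1
(95/7): 95 mod 7 = 4, so (95/7) = (4/7)
factor out 2^2: 4 = 2^2·1; with 7 mod 8 = 7, (2/7) = +1; sign now -1; continue with (1/7)
reached (1/7) = 1, so the symbol is -1

-1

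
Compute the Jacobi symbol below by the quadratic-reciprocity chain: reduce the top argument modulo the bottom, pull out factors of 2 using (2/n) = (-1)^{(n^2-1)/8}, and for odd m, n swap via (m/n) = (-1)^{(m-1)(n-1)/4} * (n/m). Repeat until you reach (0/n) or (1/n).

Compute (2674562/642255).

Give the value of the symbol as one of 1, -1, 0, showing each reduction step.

1

(2674562/642255) = (105542/642255)   [reduce mod 642255]
105542 = 2^1·52771; (2/642255) = +1 since 642255 mod 8 = 7, so (105542/642255) = (+1)^1·(52771/642255); sign now +1
reciprocity: (52771/642255) = -1·(642255/52771) since 52771 mod 4 = 3, 642255 mod 4 = 3; sign now -1
(642255/52771) = (9003/52771)   [reduce mod 52771]
reciprocity: (9003/52771) = -1·(52771/9003) since 9003 mod 4 = 3, 52771 mod 4 = 3; sign now +1
(52771/9003) = (7756/9003)   [reduce mod 9003]
7756 = 2^2·1939; (2/9003) = -1 since 9003 mod 8 = 3, so (7756/9003) = (-1)^2·(1939/9003); sign now +1
reciprocity: (1939/9003) = -1·(9003/1939) since 1939 mod 4 = 3, 9003 mod 4 = 3; sign now -1
(9003/1939) = (1247/1939)   [reduce mod 1939]
reciprocity: (1247/1939) = -1·(1939/1247) since 1247 mod 4 = 3, 1939 mod 4 = 3; sign now +1
(1939/1247) = (692/1247)   [reduce mod 1247]
692 = 2^2·173; (2/1247) = +1 since 1247 mod 8 = 7, so (692/1247) = (+1)^2·(173/1247); sign now +1
reciprocity: (173/1247) = +1·(1247/173) since 173 mod 4 = 1, 1247 mod 4 = 3; sign now +1
(1247/173) = (36/173)   [reduce mod 173]
36 = 2^2·9; (2/173) = -1 since 173 mod 8 = 5, so (36/173) = (-1)^2·(9/173); sign now +1
reciprocity: (9/173) = +1·(173/9) since 9 mod 4 = 1, 173 mod 4 = 1; sign now +1
(173/9) = (2/9)   [reduce mod 9]
2 = 2^1·1; (2/9) = +1 since 9 mod 8 = 1, so (2/9) = (+1)^1·(1/9); sign now +1
(1/9) = 1; final value = sign = +1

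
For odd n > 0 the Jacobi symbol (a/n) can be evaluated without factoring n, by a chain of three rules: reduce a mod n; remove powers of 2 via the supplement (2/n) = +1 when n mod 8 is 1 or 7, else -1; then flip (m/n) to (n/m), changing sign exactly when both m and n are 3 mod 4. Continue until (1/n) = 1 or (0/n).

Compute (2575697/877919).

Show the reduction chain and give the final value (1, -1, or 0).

1

(2575697/877919): 2575697 mod 877919 = 819859, so (2575697/877919) = (819859/877919)
flip (819859/877919) -> (877919/819859): both odd, 819859 mod 4 = 3, 877919 mod 4 = 3, so the flip contributes -1; sign now -1
(877919/819859): 877919 mod 819859 = 58060, so (877919/819859) = (58060/819859)
factor out 2^2: 58060 = 2^2·14515; with 819859 mod 8 = 3, (2/819859) = -1; sign now -1; continue with (14515/819859)
flip (14515/819859) -> (819859/14515): both odd, 14515 mod 4 = 3, 819859 mod 4 = 3, so the flip contributes -1; sign now +1
(819859/14515): 819859 mod 14515 = 7019, so (819859/14515) = (7019/14515)
flip (7019/14515) -> (14515/7019): both odd, 7019 mod 4 = 3, 14515 mod 4 = 3, so the flip contributes -1; sign now -1
(14515/7019): 14515 mod 7019 = 477, so (14515/7019) = (477/7019)
flip (477/7019) -> (7019/477): both odd, 477 mod 4 = 1, 7019 mod 4 = 3, so the flip contributes +1; sign now -1
(7019/477): 7019 mod 477 = 341, so (7019/477) = (341/477)
flip (341/477) -> (477/341): both odd, 341 mod 4 = 1, 477 mod 4 = 1, so the flip contributes +1; sign now -1
(477/341): 477 mod 341 = 136, so (477/341) = (136/341)
factor out 2^3: 136 = 2^3·17; with 341 mod 8 = 5, (2/341) = -1; sign now +1; continue with (17/341)
flip (17/341) -> (341/17): both odd, 17 mod 4 = 1, 341 mod 4 = 1, so the flip contributes +1; sign now +1
(341/17): 341 mod 17 = 1, so (341/17) = (1/17)
reached (1/17) = 1, so the symbol is +1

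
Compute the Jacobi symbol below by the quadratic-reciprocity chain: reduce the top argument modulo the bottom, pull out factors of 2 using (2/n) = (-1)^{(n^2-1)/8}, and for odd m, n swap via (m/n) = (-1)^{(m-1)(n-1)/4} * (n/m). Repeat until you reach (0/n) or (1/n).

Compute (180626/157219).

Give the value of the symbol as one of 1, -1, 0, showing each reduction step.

(180626/157219) = (23407/157219)   [reduce mod 157219]
reciprocity: (23407/157219) = -1·(157219/23407) since 23407 mod 4 = 3, 157219 mod 4 = 3; sign now -1
(157219/23407) = (16777/23407)   [reduce mod 23407]
reciprocity: (16777/23407) = +1·(23407/16777) since 16777 mod 4 = 1, 23407 mod 4 = 3; sign now -1
(23407/16777) = (6630/16777)   [reduce mod 16777]
6630 = 2^1·3315; (2/16777) = +1 since 16777 mod 8 = 1, so (6630/16777) = (+1)^1·(3315/16777); sign now -1
reciprocity: (3315/16777) = +1·(16777/3315) since 3315 mod 4 = 3, 16777 mod 4 = 1; sign now -1
(16777/3315) = (202/3315)   [reduce mod 3315]
202 = 2^1·101; (2/3315) = -1 since 3315 mod 8 = 3, so (202/3315) = (-1)^1·(101/3315); sign now +1
reciprocity: (101/3315) = +1·(3315/101) since 101 mod 4 = 1, 3315 mod 4 = 3; sign now +1
(3315/101) = (83/101)   [reduce mod 101]
reciprocity: (83/101) = +1·(101/83) since 83 mod 4 = 3, 101 mod 4 = 1; sign now +1
(101/83) = (18/83)   [reduce mod 83]
18 = 2^1·9; (2/83) = -1 since 83 mod 8 = 3, so (18/83) = (-1)^1·(9/83); sign now -1
reciprocity: (9/83) = +1·(83/9) since 9 mod 4 = 1, 83 mod 4 = 3; sign now -1
(83/9) = (2/9)   [reduce mod 9]
2 = 2^1·1; (2/9) = +1 since 9 mod 8 = 1, so (2/9) = (+1)^1·(1/9); sign now -1
(1/9) = 1; final value = sign = -1

-1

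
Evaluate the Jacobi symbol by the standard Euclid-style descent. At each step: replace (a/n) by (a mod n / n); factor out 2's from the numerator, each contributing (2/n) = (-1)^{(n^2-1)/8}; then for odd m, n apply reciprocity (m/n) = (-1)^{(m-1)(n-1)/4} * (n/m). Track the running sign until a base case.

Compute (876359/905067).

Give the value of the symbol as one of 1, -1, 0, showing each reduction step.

reciprocity: (876359/905067) = -1·(905067/876359) since 876359 mod 4 = 3, 905067 mod 4 = 3; sign now -1
(905067/876359) = (28708/876359)   [reduce mod 876359]
28708 = 2^2·7177; (2/876359) = +1 since 876359 mod 8 = 7, so (28708/876359) = (+1)^2·(7177/876359); sign now -1
reciprocity: (7177/876359) = +1·(876359/7177) since 7177 mod 4 = 1, 876359 mod 4 = 3; sign now -1
(876359/7177) = (765/7177)   [reduce mod 7177]
reciprocity: (765/7177) = +1·(7177/765) since 765 mod 4 = 1, 7177 mod 4 = 1; sign now -1
(7177/765) = (292/765)   [reduce mod 765]
292 = 2^2·73; (2/765) = -1 since 765 mod 8 = 5, so (292/765) = (-1)^2·(73/765); sign now -1
reciprocity: (73/765) = +1·(765/73) since 73 mod 4 = 1, 765 mod 4 = 1; sign now -1
(765/73) = (35/73)   [reduce mod 73]
reciprocity: (35/73) = +1·(73/35) since 35 mod 4 = 3, 73 mod 4 = 1; sign now -1
(73/35) = (3/35)   [reduce mod 35]
reciprocity: (3/35) = -1·(35/3) since 3 mod 4 = 3, 35 mod 4 = 3; sign now +1
(35/3) = (2/3)   [reduce mod 3]
2 = 2^1·1; (2/3) = -1 since 3 mod 8 = 3, so (2/3) = (-1)^1·(1/3); sign now -1
(1/3) = 1; final value = sign = -1

-1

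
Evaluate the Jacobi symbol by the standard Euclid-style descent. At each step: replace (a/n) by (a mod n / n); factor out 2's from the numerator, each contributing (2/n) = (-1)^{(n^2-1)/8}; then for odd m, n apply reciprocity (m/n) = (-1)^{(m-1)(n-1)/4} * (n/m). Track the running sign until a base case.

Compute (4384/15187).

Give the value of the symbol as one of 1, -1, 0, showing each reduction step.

factor out 2^5: 4384 = 2^5·137; with 15187 mod 8 = 3, (2/15187) = -1; sign now -1; continue with (137/15187)
flip (137/15187) -> (15187/137): both odd, 137 mod 4 = 1, 15187 mod 4 = 3, so the flip contributes +1; sign now -1
(15187/137): 15187 mod 137 = 117, so (15187/137) = (117/137)
flip (117/137) -> (137/117): both odd, 117 mod 4 = 1, 137 mod 4 = 1, so the flip contributes +1; sign now -1
(137/117): 137 mod 117 = 20, so (137/117) = (20/117)
factor out 2^2: 20 = 2^2·5; with 117 mod 8 = 5, (2/117) = -1; sign now -1; continue with (5/117)
flip (5/117) -> (117/5): both odd, 5 mod 4 = 1, 117 mod 4 = 1, so the flip contributes +1; sign now -1
(117/5): 117 mod 5 = 2, so (117/5) = (2/5)
factor out 2^1: 2 = 2^1·1; with 5 mod 8 = 5, (2/5) = -1; sign now +1; continue with (1/5)
reached (1/5) = 1, so the symbol is +1

1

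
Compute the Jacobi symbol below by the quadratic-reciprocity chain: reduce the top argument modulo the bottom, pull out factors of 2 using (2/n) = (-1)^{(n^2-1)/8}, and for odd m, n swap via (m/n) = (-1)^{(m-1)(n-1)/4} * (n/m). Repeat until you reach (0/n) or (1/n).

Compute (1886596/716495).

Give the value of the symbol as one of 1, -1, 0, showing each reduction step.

1

(1886596/716495): 1886596 mod 716495 = 453606, so (1886596/716495) = (453606/716495)
factor out 2^1: 453606 = 2^1·226803; with 716495 mod 8 = 7, (2/716495) = +1; sign now +1; continue with (226803/716495)
flip (226803/716495) -> (716495/226803): both odd, 226803 mod 4 = 3, 716495 mod 4 = 3, so the flip contributes -1; sign now -1
(716495/226803): 716495 mod 226803 = 36086, so (716495/226803) = (36086/226803)
factor out 2^1: 36086 = 2^1·18043; with 226803 mod 8 = 3, (2/226803) = -1; sign now +1; continue with (18043/226803)
flip (18043/226803) -> (226803/18043): both odd, 18043 mod 4 = 3, 226803 mod 4 = 3, so the flip contributes -1; sign now -1
(226803/18043): 226803 mod 18043 = 10287, so (226803/18043) = (10287/18043)
flip (10287/18043) -> (18043/10287): both odd, 10287 mod 4 = 3, 18043 mod 4 = 3, so the flip contributes -1; sign now +1
(18043/10287): 18043 mod 10287 = 7756, so (18043/10287) = (7756/10287)
factor out 2^2: 7756 = 2^2·1939; with 10287 mod 8 = 7, (2/10287) = +1; sign now +1; continue with (1939/10287)
flip (1939/10287) -> (10287/1939): both odd, 1939 mod 4 = 3, 10287 mod 4 = 3, so the flip contributes -1; sign now -1
(10287/1939): 10287 mod 1939 = 592, so (10287/1939) = (592/1939)
factor out 2^4: 592 = 2^4·37; with 1939 mod 8 = 3, (2/1939) = -1; sign now -1; continue with (37/1939)
flip (37/1939) -> (1939/37): both odd, 37 mod 4 = 1, 1939 mod 4 = 3, so the flip contributes +1; sign now -1
(1939/37): 1939 mod 37 = 15, so (1939/37) = (15/37)
flip (15/37) -> (37/15): both odd, 15 mod 4 = 3, 37 mod 4 = 1, so the flip contributes +1; sign now -1
(37/15): 37 mod 15 = 7, so (37/15) = (7/15)
flip (7/15) -> (15/7): both odd, 7 mod 4 = 3, 15 mod 4 = 3, so the flip contributes -1; sign now +1
(15/7): 15 mod 7 = 1, so (15/7) = (1/7)
reached (1/7) = 1, so the symbol is +1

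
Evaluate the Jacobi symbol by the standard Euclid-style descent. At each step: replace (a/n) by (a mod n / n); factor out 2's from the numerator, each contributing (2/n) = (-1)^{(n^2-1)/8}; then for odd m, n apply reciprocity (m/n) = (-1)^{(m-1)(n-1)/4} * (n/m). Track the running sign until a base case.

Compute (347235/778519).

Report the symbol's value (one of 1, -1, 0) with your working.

0

flip (347235/778519) -> (778519/347235): both odd, 347235 mod 4 = 3, 778519 mod 4 = 3, so the flip contributes -1; sign now -1
(778519/347235): 778519 mod 347235 = 84049, so (778519/347235) = (84049/347235)
flip (84049/347235) -> (347235/84049): both odd, 84049 mod 4 = 1, 347235 mod 4 = 3, so the flip contributes +1; sign now -1
(347235/84049): 347235 mod 84049 = 11039, so (347235/84049) = (11039/84049)
flip (11039/84049) -> (84049/11039): both odd, 11039 mod 4 = 3, 84049 mod 4 = 1, so the flip contributes +1; sign now -1
(84049/11039): 84049 mod 11039 = 6776, so (84049/11039) = (6776/11039)
factor out 2^3: 6776 = 2^3·847; with 11039 mod 8 = 7, (2/11039) = +1; sign now -1; continue with (847/11039)
flip (847/11039) -> (11039/847): both odd, 847 mod 4 = 3, 11039 mod 4 = 3, so the flip contributes -1; sign now +1
(11039/847): 11039 mod 847 = 28, so (11039/847) = (28/847)
factor out 2^2: 28 = 2^2·7; with 847 mod 8 = 7, (2/847) = +1; sign now +1; continue with (7/847)
flip (7/847) -> (847/7): both odd, 7 mod 4 = 3, 847 mod 4 = 3, so the flip contributes -1; sign now -1
(847/7): 847 mod 7 = 0, so (847/7) = (0/7)
reached (0/7); gcd(a, n) > 1, so (0/7) = 0 and the symbol is 0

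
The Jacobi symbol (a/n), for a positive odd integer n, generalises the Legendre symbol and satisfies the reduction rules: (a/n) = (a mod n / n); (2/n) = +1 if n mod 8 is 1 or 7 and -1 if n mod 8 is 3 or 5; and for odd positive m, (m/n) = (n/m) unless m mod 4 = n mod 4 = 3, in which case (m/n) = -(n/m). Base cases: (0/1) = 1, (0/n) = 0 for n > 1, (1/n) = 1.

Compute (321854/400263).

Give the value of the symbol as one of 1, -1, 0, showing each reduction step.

321854 = 2^1·160927; (2/400263) = +1 since 400263 mod 8 = 7, so (321854/400263) = (+1)^1·(160927/400263); sign now +1
reciprocity: (160927/400263) = -1·(400263/160927) since 160927 mod 4 = 3, 400263 mod 4 = 3; sign now -1
(400263/160927) = (78409/160927)   [reduce mod 160927]
reciprocity: (78409/160927) = +1·(160927/78409) since 78409 mod 4 = 1, 160927 mod 4 = 3; sign now -1
(160927/78409) = (4109/78409)   [reduce mod 78409]
reciprocity: (4109/78409) = +1·(78409/4109) since 4109 mod 4 = 1, 78409 mod 4 = 1; sign now -1
(78409/4109) = (338/4109)   [reduce mod 4109]
338 = 2^1·169; (2/4109) = -1 since 4109 mod 8 = 5, so (338/4109) = (-1)^1·(169/4109); sign now +1
reciprocity: (169/4109) = +1·(4109/169) since 169 mod 4 = 1, 4109 mod 4 = 1; sign now +1
(4109/169) = (53/169)   [reduce mod 169]
reciprocity: (53/169) = +1·(169/53) since 53 mod 4 = 1, 169 mod 4 = 1; sign now +1
(169/53) = (10/53)   [reduce mod 53]
10 = 2^1·5; (2/53) = -1 since 53 mod 8 = 5, so (10/53) = (-1)^1·(5/53); sign now -1
reciprocity: (5/53) = +1·(53/5) since 5 mod 4 = 1, 53 mod 4 = 1; sign now -1
(53/5) = (3/5)   [reduce mod 5]
reciprocity: (3/5) = +1·(5/3) since 3 mod 4 = 3, 5 mod 4 = 1; sign now -1
(5/3) = (2/3)   [reduce mod 3]
2 = 2^1·1; (2/3) = -1 since 3 mod 8 = 3, so (2/3) = (-1)^1·(1/3); sign now +1
(1/3) = 1; final value = sign = +1

1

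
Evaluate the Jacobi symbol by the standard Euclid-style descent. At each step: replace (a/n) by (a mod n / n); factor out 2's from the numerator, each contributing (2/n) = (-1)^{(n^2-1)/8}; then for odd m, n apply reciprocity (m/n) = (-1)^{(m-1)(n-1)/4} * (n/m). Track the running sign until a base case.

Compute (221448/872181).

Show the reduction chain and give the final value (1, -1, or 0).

factor out 2^3: 221448 = 2^3·27681; with 872181 mod 8 = 5, (2/872181) = -1; sign now -1; continue with (27681/872181)
flip (27681/872181) -> (872181/27681): both odd, 27681 mod 4 = 1, 872181 mod 4 = 1, so the flip contributes +1; sign now -1
(872181/27681): 872181 mod 27681 = 14070, so (872181/27681) = (14070/27681)
factor out 2^1: 14070 = 2^1·7035; with 27681 mod 8 = 1, (2/27681) = +1; sign now -1; continue with (7035/27681)
flip (7035/27681) -> (27681/7035): both odd, 7035 mod 4 = 3, 27681 mod 4 = 1, so the flip contributes +1; sign now -1
(27681/7035): 27681 mod 7035 = 6576, so (27681/7035) = (6576/7035)
factor out 2^4: 6576 = 2^4·411; with 7035 mod 8 = 3, (2/7035) = -1; sign now -1; continue with (411/7035)
flip (411/7035) -> (7035/411): both odd, 411 mod 4 = 3, 7035 mod 4 = 3, so the flip contributes -1; sign now +1
(7035/411): 7035 mod 411 = 48, so (7035/411) = (48/411)
factor out 2^4: 48 = 2^4·3; with 411 mod 8 = 3, (2/411) = -1; sign now +1; continue with (3/411)
flip (3/411) -> (411/3): both odd, 3 mod 4 = 3, 411 mod 4 = 3, so the flip contributes -1; sign now -1
(411/3): 411 mod 3 = 0, so (411/3) = (0/3)
reached (0/3); gcd(a, n) > 1, so (0/3) = 0 and the symbol is 0

0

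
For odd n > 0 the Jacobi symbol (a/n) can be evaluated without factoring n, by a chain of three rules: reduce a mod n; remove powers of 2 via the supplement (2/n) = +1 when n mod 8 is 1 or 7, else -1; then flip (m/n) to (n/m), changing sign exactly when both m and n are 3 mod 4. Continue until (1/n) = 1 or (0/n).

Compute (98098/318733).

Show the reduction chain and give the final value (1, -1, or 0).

factor out 2^1: 98098 = 2^1·49049; with 318733 mod 8 = 5, (2/318733) = -1; sign now -1; continue with (49049/318733)
flip (49049/318733) -> (318733/49049): both odd, 49049 mod 4 = 1, 318733 mod 4 = 1, so the flip contributes +1; sign now -1
(318733/49049): 318733 mod 49049 = 24439, so (318733/49049) = (24439/49049)
flip (24439/49049) -> (49049/24439): both odd, 24439 mod 4 = 3, 49049 mod 4 = 1, so the flip contributes +1; sign now -1
(49049/24439): 49049 mod 24439 = 171, so (49049/24439) = (171/24439)
flip (171/24439) -> (24439/171): both odd, 171 mod 4 = 3, 24439 mod 4 = 3, so the flip contributes -1; sign now +1
(24439/171): 24439 mod 171 = 157, so (24439/171) = (157/171)
flip (157/171) -> (171/157): both odd, 157 mod 4 = 1, 171 mod 4 = 3, so the flip contributes +1; sign now +1
(171/157): 171 mod 157 = 14, so (171/157) = (14/157)
factor out 2^1: 14 = 2^1·7; with 157 mod 8 = 5, (2/157) = -1; sign now -1; continue with (7/157)
flip (7/157) -> (157/7): both odd, 7 mod 4 = 3, 157 mod 4 = 1, so the flip contributes +1; sign now -1
(157/7): 157 mod 7 = 3, so (157/7) = (3/7)
flip (3/7) -> (7/3): both odd, 3 mod 4 = 3, 7 mod 4 = 3, so the flip contributes -1; sign now +1
(7/3): 7 mod 3 = 1, so (7/3) = (1/3)
reached (1/3) = 1, so the symbol is +1

1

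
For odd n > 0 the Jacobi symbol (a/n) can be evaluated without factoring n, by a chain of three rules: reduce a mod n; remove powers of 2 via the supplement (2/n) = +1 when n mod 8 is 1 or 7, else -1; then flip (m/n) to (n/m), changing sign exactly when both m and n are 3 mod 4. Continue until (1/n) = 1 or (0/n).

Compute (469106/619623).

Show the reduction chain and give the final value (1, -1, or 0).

469106 = 2^1·234553; (2/619623) = +1 since 619623 mod 8 = 7, so (469106/619623) = (+1)^1·(234553/619623); sign now +1
reciprocity: (234553/619623) = +1·(619623/234553) since 234553 mod 4 = 1, 619623 mod 4 = 3; sign now +1
(619623/234553) = (150517/234553)   [reduce mod 234553]
reciprocity: (150517/234553) = +1·(234553/150517) since 150517 mod 4 = 1, 234553 mod 4 = 1; sign now +1
(234553/150517) = (84036/150517)   [reduce mod 150517]
84036 = 2^2·21009; (2/150517) = -1 since 150517 mod 8 = 5, so (84036/150517) = (-1)^2·(21009/150517); sign now +1
reciprocity: (21009/150517) = +1·(150517/21009) since 21009 mod 4 = 1, 150517 mod 4 = 1; sign now +1
(150517/21009) = (3454/21009)   [reduce mod 21009]
3454 = 2^1·1727; (2/21009) = +1 since 21009 mod 8 = 1, so (3454/21009) = (+1)^1·(1727/21009); sign now +1
reciprocity: (1727/21009) = +1·(21009/1727) since 1727 mod 4 = 3, 21009 mod 4 = 1; sign now +1
(21009/1727) = (285/1727)   [reduce mod 1727]
reciprocity: (285/1727) = +1·(1727/285) since 285 mod 4 = 1, 1727 mod 4 = 3; sign now +1
(1727/285) = (17/285)   [reduce mod 285]
reciprocity: (17/285) = +1·(285/17) since 17 mod 4 = 1, 285 mod 4 = 1; sign now +1
(285/17) = (13/17)   [reduce mod 17]
reciprocity: (13/17) = +1·(17/13) since 13 mod 4 = 1, 17 mod 4 = 1; sign now +1
(17/13) = (4/13)   [reduce mod 13]
4 = 2^2·1; (2/13) = -1 since 13 mod 8 = 5, so (4/13) = (-1)^2·(1/13); sign now +1
(1/13) = 1; final value = sign = +1

1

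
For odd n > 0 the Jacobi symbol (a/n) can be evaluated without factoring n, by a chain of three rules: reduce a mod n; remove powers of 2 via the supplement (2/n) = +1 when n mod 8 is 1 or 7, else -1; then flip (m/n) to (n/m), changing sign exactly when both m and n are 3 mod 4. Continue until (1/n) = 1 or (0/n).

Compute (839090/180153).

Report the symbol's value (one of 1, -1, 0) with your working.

(839090/180153) = (118478/180153)   [reduce mod 180153]
118478 = 2^1·59239; (2/180153) = +1 since 180153 mod 8 = 1, so (118478/180153) = (+1)^1·(59239/180153); sign now +1
reciprocity: (59239/180153) = +1·(180153/59239) since 59239 mod 4 = 3, 180153 mod 4 = 1; sign now +1
(180153/59239) = (2436/59239)   [reduce mod 59239]
2436 = 2^2·609; (2/59239) = +1 since 59239 mod 8 = 7, so (2436/59239) = (+1)^2·(609/59239); sign now +1
reciprocity: (609/59239) = +1·(59239/609) since 609 mod 4 = 1, 59239 mod 4 = 3; sign now +1
(59239/609) = (166/609)   [reduce mod 609]
166 = 2^1·83; (2/609) = +1 since 609 mod 8 = 1, so (166/609) = (+1)^1·(83/609); sign now +1
reciprocity: (83/609) = +1·(609/83) since 83 mod 4 = 3, 609 mod 4 = 1; sign now +1
(609/83) = (28/83)   [reduce mod 83]
28 = 2^2·7; (2/83) = -1 since 83 mod 8 = 3, so (28/83) = (-1)^2·(7/83); sign now +1
reciprocity: (7/83) = -1·(83/7) since 7 mod 4 = 3, 83 mod 4 = 3; sign now -1
(83/7) = (6/7)   [reduce mod 7]
6 = 2^1·3; (2/7) = +1 since 7 mod 8 = 7, so (6/7) = (+1)^1·(3/7); sign now -1
reciprocity: (3/7) = -1·(7/3) since 3 mod 4 = 3, 7 mod 4 = 3; sign now +1
(7/3) = (1/3)   [reduce mod 3]
(1/3) = 1; final value = sign = +1

1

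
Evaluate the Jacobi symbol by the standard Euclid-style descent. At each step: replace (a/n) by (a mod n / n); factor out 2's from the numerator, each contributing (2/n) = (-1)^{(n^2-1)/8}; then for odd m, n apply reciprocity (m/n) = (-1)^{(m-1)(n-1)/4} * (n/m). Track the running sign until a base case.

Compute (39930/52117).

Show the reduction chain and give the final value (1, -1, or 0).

-1

factor out 2^1: 39930 = 2^1·19965; with 52117 mod 8 = 5, (2/52117) = -1; sign now -1; continue with (19965/52117)
flip (19965/52117) -> (52117/19965): both odd, 19965 mod 4 = 1, 52117 mod 4 = 1, so the flip contributes +1; sign now -1
(52117/19965): 52117 mod 19965 = 12187, so (52117/19965) = (12187/19965)
flip (12187/19965) -> (19965/12187): both odd, 12187 mod 4 = 3, 19965 mod 4 = 1, so the flip contributes +1; sign now -1
(19965/12187): 19965 mod 12187 = 7778, so (19965/12187) = (7778/12187)
factor out 2^1: 7778 = 2^1·3889; with 12187 mod 8 = 3, (2/12187) = -1; sign now +1; continue with (3889/12187)
flip (3889/12187) -> (12187/3889): both odd, 3889 mod 4 = 1, 12187 mod 4 = 3, so the flip contributes +1; sign now +1
(12187/3889): 12187 mod 3889 = 520, so (12187/3889) = (520/3889)
factor out 2^3: 520 = 2^3·65; with 3889 mod 8 = 1, (2/3889) = +1; sign now +1; continue with (65/3889)
flip (65/3889) -> (3889/65): both odd, 65 mod 4 = 1, 3889 mod 4 = 1, so the flip contributes +1; sign now +1
(3889/65): 3889 mod 65 = 54, so (3889/65) = (54/65)
factor out 2^1: 54 = 2^1·27; with 65 mod 8 = 1, (2/65) = +1; sign now +1; continue with (27/65)
flip (27/65) -> (65/27): both odd, 27 mod 4 = 3, 65 mod 4 = 1, so the flip contributes +1; sign now +1
(65/27): 65 mod 27 = 11, so (65/27) = (11/27)
flip (11/27) -> (27/11): both odd, 11 mod 4 = 3, 27 mod 4 = 3, so the flip contributes -1; sign now -1
(27/11): 27 mod 11 = 5, so (27/11) = (5/11)
flip (5/11) -> (11/5): both odd, 5 mod 4 = 1, 11 mod 4 = 3, so the flip contributes +1; sign now -1
(11/5): 11 mod 5 = 1, so (11/5) = (1/5)
reached (1/5) = 1, so the symbol is -1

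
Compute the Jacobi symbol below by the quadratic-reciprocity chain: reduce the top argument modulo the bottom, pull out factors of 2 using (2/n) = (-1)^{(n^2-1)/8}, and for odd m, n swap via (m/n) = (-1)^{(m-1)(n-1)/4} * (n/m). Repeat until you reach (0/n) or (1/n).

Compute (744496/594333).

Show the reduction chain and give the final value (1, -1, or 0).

(744496/594333): 744496 mod 594333 = 150163, so (744496/594333) = (150163/594333)
flip (150163/594333) -> (594333/150163): both odd, 150163 mod 4 = 3, 594333 mod 4 = 1, so the flip contributes +1; sign now +1
(594333/150163): 594333 mod 150163 = 143844, so (594333/150163) = (143844/150163)
factor out 2^2: 143844 = 2^2·35961; with 150163 mod 8 = 3, (2/150163) = -1; sign now +1; continue with (35961/150163)
flip (35961/150163) -> (150163/35961): both odd, 35961 mod 4 = 1, 150163 mod 4 = 3, so the flip contributes +1; sign now +1
(150163/35961): 150163 mod 35961 = 6319, so (150163/35961) = (6319/35961)
flip (6319/35961) -> (35961/6319): both odd, 6319 mod 4 = 3, 35961 mod 4 = 1, so the flip contributes +1; sign now +1
(35961/6319): 35961 mod 6319 = 4366, so (35961/6319) = (4366/6319)
factor out 2^1: 4366 = 2^1·2183; with 6319 mod 8 = 7, (2/6319) = +1; sign now +1; continue with (2183/6319)
flip (2183/6319) -> (6319/2183): both odd, 2183 mod 4 = 3, 6319 mod 4 = 3, so the flip contributes -1; sign now -1
(6319/2183): 6319 mod 2183 = 1953, so (6319/2183) = (1953/2183)
flip (1953/2183) -> (2183/1953): both odd, 1953 mod 4 = 1, 2183 mod 4 = 3, so the flip contributes +1; sign now -1
(2183/1953): 2183 mod 1953 = 230, so (2183/1953) = (230/1953)
factor out 2^1: 230 = 2^1·115; with 1953 mod 8 = 1, (2/1953) = +1; sign now -1; continue with (115/1953)
flip (115/1953) -> (1953/115): both odd, 115 mod 4 = 3, 1953 mod 4 = 1, so the flip contributes +1; sign now -1
(1953/115): 1953 mod 115 = 113, so (1953/115) = (113/115)
flip (113/115) -> (115/113): both odd, 113 mod 4 = 1, 115 mod 4 = 3, so the flip contributes +1; sign now -1
(115/113): 115 mod 113 = 2, so (115/113) = (2/113)
factor out 2^1: 2 = 2^1·1; with 113 mod 8 = 1, (2/113) = +1; sign now -1; continue with (1/113)
reached (1/113) = 1, so the symbol is -1

-1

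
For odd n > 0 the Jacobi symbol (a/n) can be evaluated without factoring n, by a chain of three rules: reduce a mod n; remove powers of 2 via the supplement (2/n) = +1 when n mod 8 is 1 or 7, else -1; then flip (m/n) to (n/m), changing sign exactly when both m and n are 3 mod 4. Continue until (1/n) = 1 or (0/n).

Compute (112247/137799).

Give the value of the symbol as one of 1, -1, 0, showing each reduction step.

1

flip (112247/137799) -> (137799/112247): both odd, 112247 mod 4 = 3, 137799 mod 4 = 3, so the flip contributes -1; sign now -1
(137799/112247): 137799 mod 112247 = 25552, so (137799/112247) = (25552/112247)
factor out 2^4: 25552 = 2^4·1597; with 112247 mod 8 = 7, (2/112247) = +1; sign now -1; continue with (1597/112247)
flip (1597/112247) -> (112247/1597): both odd, 1597 mod 4 = 1, 112247 mod 4 = 3, so the flip contributes +1; sign now -1
(112247/1597): 112247 mod 1597 = 457, so (112247/1597) = (457/1597)
flip (457/1597) -> (1597/457): both odd, 457 mod 4 = 1, 1597 mod 4 = 1, so the flip contributes +1; sign now -1
(1597/457): 1597 mod 457 = 226, so (1597/457) = (226/457)
factor out 2^1: 226 = 2^1·113; with 457 mod 8 = 1, (2/457) = +1; sign now -1; continue with (113/457)
flip (113/457) -> (457/113): both odd, 113 mod 4 = 1, 457 mod 4 = 1, so the flip contributes +1; sign now -1
(457/113): 457 mod 113 = 5, so (457/113) = (5/113)
flip (5/113) -> (113/5): both odd, 5 mod 4 = 1, 113 mod 4 = 1, so the flip contributes +1; sign now -1
(113/5): 113 mod 5 = 3, so (113/5) = (3/5)
flip (3/5) -> (5/3): both odd, 3 mod 4 = 3, 5 mod 4 = 1, so the flip contributes +1; sign now -1
(5/3): 5 mod 3 = 2, so (5/3) = (2/3)
factor out 2^1: 2 = 2^1·1; with 3 mod 8 = 3, (2/3) = -1; sign now +1; continue with (1/3)
reached (1/3) = 1, so the symbol is +1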